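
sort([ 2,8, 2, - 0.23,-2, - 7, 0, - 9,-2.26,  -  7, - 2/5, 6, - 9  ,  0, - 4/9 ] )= [ - 9, - 9, - 7, - 7, - 2.26, - 2,-4/9, - 2/5, - 0.23 , 0 , 0,2 , 2 , 6,8]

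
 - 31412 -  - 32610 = 1198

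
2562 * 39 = 99918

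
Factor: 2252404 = 2^2 * 7^1*11^1*71^1*103^1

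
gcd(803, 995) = 1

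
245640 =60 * 4094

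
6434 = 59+6375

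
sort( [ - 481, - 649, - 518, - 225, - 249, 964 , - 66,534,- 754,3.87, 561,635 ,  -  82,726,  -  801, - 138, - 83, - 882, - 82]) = [ - 882, - 801, - 754,- 649, - 518, - 481, - 249,  -  225, - 138, - 83,  -  82 ,-82,-66 , 3.87,534,  561,635,  726,964 ] 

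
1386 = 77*18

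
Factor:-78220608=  - 2^6*3^1 * 23^1* 17713^1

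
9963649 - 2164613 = 7799036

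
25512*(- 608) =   -  15511296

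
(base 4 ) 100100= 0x410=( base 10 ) 1040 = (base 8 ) 2020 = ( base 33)VH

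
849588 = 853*996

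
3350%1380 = 590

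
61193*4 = 244772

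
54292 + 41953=96245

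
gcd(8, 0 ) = 8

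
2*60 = 120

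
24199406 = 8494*2849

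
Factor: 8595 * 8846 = 2^1*3^2*5^1*191^1*4423^1 = 76031370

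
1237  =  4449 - 3212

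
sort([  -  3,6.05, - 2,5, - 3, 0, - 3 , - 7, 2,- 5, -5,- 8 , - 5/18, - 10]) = [-10, - 8, - 7,  -  5, - 5, - 3, - 3, - 3,  -  2,-5/18,0,2 , 5, 6.05]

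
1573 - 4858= - 3285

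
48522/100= 485 + 11/50 = 485.22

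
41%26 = 15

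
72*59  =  4248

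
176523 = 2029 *87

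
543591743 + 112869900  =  656461643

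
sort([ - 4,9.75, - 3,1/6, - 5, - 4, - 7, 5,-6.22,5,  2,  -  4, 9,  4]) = [ - 7, - 6.22, - 5, - 4, -4, - 4, - 3 , 1/6, 2, 4, 5, 5,9,  9.75]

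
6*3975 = 23850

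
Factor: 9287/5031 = 3^( - 2)*13^ (- 1)*37^1 *43^(-1 )*251^1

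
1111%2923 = 1111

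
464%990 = 464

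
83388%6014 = 5206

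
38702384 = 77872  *497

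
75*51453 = 3858975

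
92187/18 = 10243/2  =  5121.50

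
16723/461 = 16723/461 = 36.28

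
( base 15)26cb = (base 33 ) 7k8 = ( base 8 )20143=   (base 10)8291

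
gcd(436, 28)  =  4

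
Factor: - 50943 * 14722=-749982846= -2^1*3^1*17^1*433^1*16981^1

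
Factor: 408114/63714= 3^1*37^( -1 )*79^1 = 237/37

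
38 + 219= 257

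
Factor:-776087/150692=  - 2^( - 2)*13^1*101^( - 1) * 373^(-1) * 59699^1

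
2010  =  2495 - 485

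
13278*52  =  690456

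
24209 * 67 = 1622003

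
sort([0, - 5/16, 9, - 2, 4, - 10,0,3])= [ - 10, - 2, - 5/16,0 , 0,  3, 4, 9 ]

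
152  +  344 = 496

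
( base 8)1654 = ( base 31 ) ua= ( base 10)940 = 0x3AC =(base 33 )SG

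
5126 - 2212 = 2914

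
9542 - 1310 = 8232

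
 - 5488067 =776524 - 6264591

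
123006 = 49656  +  73350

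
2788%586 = 444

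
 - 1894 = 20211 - 22105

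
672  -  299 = 373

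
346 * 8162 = 2824052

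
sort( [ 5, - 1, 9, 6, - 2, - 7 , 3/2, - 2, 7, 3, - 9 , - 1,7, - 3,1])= [ - 9, - 7, - 3, - 2, - 2, - 1,-1 , 1, 3/2,  3, 5, 6, 7, 7,9 ] 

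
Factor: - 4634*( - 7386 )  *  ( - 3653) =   -  2^2 * 3^1*7^1*13^1*281^1*331^1*1231^1 = - 125030222772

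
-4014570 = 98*(-40965)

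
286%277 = 9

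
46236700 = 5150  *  8978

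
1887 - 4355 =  - 2468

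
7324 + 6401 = 13725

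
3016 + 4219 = 7235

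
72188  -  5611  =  66577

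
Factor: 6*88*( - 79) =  - 41712 = -2^4*3^1*11^1*79^1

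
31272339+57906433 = 89178772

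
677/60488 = 677/60488  =  0.01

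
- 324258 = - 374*867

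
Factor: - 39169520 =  - 2^4*5^1*13^1*37663^1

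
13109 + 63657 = 76766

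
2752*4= 11008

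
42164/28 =1505 + 6/7 = 1505.86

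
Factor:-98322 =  - 2^1 * 3^1 * 7^1 *2341^1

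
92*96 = 8832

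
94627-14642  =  79985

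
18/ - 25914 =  - 1+4316/4319 = -  0.00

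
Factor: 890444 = 2^2*31^1 * 43^1*167^1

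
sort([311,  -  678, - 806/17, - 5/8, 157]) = [ - 678, - 806/17,-5/8 , 157,311] 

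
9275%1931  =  1551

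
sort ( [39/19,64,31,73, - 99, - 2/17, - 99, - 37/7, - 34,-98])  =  [ -99, - 99 , - 98  , - 34,-37/7,- 2/17,39/19 , 31,64 , 73] 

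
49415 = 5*9883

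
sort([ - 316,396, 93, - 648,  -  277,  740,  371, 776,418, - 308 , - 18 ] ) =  [ - 648,-316 , - 308,  -  277, - 18,93,371, 396,  418,  740, 776 ] 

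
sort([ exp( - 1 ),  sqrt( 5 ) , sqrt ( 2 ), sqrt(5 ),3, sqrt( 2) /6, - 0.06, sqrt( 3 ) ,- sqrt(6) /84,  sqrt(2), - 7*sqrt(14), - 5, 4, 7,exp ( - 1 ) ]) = [ - 7* sqrt( 14 ),-5, - 0.06, - sqrt ( 6)/84,  sqrt(2 )/6, exp( - 1), exp ( - 1), sqrt( 2), sqrt(2), sqrt(3 ), sqrt( 5 ), sqrt (5 ),  3, 4, 7] 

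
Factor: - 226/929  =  -2^1 * 113^1*929^( - 1 ) 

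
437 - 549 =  - 112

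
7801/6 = 7801/6 = 1300.17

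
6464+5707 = 12171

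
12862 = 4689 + 8173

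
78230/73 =1071 + 47/73 = 1071.64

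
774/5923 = 774/5923 = 0.13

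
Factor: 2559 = 3^1*853^1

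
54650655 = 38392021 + 16258634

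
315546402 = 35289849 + 280256553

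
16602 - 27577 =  - 10975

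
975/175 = 5 + 4/7 = 5.57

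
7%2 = 1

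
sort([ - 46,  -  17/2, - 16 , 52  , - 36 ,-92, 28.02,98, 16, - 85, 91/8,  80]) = [-92,  -  85,-46, - 36,-16, - 17/2,91/8,16, 28.02, 52, 80,98 ]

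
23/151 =23/151 = 0.15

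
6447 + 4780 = 11227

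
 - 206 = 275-481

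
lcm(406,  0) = 0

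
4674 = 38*123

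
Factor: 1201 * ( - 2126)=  - 2^1*1063^1*1201^1 = -  2553326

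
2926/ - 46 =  - 64 + 9/23 = - 63.61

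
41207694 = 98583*418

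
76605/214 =76605/214=357.97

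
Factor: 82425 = 3^1*5^2*7^1*157^1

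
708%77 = 15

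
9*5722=51498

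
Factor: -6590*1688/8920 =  - 2^1*211^1*223^(-1)*659^1= - 278098/223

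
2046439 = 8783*233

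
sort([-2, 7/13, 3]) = [-2, 7/13, 3 ] 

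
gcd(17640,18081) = 441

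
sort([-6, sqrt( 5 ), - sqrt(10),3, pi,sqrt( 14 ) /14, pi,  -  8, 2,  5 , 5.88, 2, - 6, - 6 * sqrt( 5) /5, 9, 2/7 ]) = [ - 8 , - 6, - 6, - sqrt( 10),-6* sqrt( 5)/5, sqrt( 14 ) /14, 2/7, 2 , 2,  sqrt (5), 3,  pi, pi,  5, 5.88,9]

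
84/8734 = 42/4367 = 0.01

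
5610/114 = 49 + 4/19 = 49.21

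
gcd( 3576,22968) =24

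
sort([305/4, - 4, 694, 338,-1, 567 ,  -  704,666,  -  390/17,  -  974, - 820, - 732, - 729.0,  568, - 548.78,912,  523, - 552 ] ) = [ - 974, - 820, - 732, - 729.0, -704,-552 , - 548.78,- 390/17, - 4,  -  1, 305/4  ,  338,523,567,568, 666, 694, 912 ]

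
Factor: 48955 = 5^1*9791^1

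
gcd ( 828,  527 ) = 1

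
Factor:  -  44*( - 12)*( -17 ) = -8976   =  - 2^4*3^1*11^1*17^1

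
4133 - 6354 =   -  2221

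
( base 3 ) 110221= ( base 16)15d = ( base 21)GD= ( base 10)349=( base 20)h9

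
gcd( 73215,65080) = 8135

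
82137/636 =129 + 31/212 = 129.15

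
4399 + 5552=9951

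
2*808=1616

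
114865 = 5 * 22973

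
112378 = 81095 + 31283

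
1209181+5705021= 6914202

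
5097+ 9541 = 14638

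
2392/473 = 5 + 27/473 = 5.06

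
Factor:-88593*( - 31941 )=3^4*7^1 * 13^2*29531^1 = 2829749013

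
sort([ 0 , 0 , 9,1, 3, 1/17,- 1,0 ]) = [ - 1 , 0,  0,0,1/17,1, 3, 9]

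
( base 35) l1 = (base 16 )2e0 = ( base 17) 295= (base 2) 1011100000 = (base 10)736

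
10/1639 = 10/1639 =0.01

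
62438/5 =12487 + 3/5= 12487.60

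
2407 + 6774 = 9181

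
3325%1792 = 1533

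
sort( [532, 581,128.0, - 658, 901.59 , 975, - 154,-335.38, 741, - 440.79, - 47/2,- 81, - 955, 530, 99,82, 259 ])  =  [ - 955, - 658,- 440.79, - 335.38,- 154, - 81, - 47/2, 82, 99, 128.0 , 259, 530,532, 581, 741, 901.59, 975 ] 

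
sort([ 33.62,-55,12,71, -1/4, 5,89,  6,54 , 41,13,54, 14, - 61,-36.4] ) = [ - 61,-55, - 36.4,  -  1/4,5,6, 12,13,14,33.62,41,54,54,71,89 ]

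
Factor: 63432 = 2^3*3^2*881^1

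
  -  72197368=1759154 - 73956522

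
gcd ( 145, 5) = 5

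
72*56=4032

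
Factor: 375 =3^1 * 5^3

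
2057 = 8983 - 6926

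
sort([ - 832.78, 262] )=[ - 832.78,  262 ]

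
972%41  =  29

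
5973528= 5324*1122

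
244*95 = 23180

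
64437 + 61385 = 125822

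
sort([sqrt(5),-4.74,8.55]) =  [  -  4.74,sqrt(5), 8.55]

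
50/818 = 25/409 = 0.06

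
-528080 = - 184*2870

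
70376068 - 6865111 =63510957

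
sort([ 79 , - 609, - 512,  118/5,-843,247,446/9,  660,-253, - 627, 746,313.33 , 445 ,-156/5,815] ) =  [- 843,-627, -609 ,-512, - 253, - 156/5, 118/5,446/9,79, 247,313.33,445,660,746,815]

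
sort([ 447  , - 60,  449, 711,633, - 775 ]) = [ - 775,-60 , 447, 449, 633, 711 ]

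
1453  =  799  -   - 654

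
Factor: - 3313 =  - 3313^1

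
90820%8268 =8140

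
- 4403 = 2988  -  7391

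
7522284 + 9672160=17194444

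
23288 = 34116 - 10828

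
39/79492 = 39/79492  =  0.00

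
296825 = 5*59365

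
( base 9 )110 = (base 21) 46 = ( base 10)90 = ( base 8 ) 132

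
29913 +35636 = 65549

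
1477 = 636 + 841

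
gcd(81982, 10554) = 2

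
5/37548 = 5/37548 = 0.00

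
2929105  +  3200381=6129486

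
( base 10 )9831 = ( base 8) 23147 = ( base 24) h1f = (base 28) CF3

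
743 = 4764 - 4021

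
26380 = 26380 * 1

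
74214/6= 12369= 12369.00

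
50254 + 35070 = 85324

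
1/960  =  1/960= 0.00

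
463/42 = 11  +  1/42 = 11.02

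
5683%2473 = 737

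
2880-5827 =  -2947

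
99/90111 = 33/30037 = 0.00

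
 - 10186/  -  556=5093/278 = 18.32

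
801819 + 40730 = 842549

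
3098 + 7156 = 10254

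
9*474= 4266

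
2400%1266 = 1134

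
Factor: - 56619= - 3^5*233^1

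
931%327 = 277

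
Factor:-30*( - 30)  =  2^2*3^2*5^2= 900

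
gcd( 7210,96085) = 5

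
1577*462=728574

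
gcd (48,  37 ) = 1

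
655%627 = 28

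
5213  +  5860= 11073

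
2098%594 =316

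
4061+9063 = 13124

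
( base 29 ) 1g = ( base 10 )45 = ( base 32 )1d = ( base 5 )140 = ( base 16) 2d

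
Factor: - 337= - 337^1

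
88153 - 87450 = 703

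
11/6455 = 11/6455 = 0.00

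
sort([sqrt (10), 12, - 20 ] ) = [ - 20 , sqrt (10),12]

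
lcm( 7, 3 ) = 21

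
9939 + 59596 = 69535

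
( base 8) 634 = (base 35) BR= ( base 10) 412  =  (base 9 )507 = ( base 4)12130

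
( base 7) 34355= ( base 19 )1553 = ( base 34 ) 7JO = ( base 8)21072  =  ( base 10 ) 8762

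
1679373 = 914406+764967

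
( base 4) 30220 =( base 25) 178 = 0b1100101000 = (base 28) 10o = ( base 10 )808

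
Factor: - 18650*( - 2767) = 51604550 = 2^1*5^2*373^1*2767^1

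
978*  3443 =3367254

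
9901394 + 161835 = 10063229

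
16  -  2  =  14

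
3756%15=6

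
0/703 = 0 = 0.00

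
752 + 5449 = 6201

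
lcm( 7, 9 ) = 63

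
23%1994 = 23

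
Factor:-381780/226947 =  - 2^2*3^2*5^1*107^ (-1) = - 180/107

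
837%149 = 92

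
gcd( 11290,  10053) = 1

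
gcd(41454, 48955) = 1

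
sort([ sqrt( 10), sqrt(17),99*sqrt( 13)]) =[ sqrt(10), sqrt(17 ),99*sqrt ( 13 ) ]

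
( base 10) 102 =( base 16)66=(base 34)30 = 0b1100110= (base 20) 52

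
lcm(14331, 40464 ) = 687888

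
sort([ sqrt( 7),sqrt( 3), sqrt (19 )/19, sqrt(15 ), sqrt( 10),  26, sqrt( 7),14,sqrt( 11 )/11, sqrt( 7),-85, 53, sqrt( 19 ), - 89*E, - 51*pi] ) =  [ - 89*E, - 51*pi, - 85, sqrt( 19)/19,sqrt( 11)/11, sqrt(3),sqrt( 7 ),sqrt (7), sqrt( 7),sqrt(10 ),sqrt( 15) , sqrt (19),14, 26, 53 ] 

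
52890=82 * 645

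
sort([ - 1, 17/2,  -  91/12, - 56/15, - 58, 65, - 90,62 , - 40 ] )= [ - 90, - 58, - 40,  -  91/12, - 56/15,-1, 17/2,  62, 65 ]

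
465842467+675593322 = 1141435789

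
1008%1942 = 1008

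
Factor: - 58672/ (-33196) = 76/43=2^2*19^1*43^( - 1)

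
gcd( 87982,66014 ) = 2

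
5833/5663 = 5833/5663 = 1.03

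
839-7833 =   -  6994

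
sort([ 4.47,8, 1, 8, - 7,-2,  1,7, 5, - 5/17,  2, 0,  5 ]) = [  -  7, - 2,-5/17, 0,  1 , 1, 2, 4.47, 5, 5, 7, 8,  8] 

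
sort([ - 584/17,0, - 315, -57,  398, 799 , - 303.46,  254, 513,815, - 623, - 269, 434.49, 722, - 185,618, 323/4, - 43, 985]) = [ - 623, - 315, - 303.46, - 269, - 185,-57, - 43,-584/17,0, 323/4, 254, 398,434.49,  513, 618, 722,799,815, 985] 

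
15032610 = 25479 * 590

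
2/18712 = 1/9356 = 0.00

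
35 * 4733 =165655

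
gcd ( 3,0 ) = 3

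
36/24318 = 2/1351  =  0.00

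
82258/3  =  27419 +1/3 = 27419.33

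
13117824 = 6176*2124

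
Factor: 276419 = 11^1*13^1*1933^1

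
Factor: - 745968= - 2^4 *3^1*15541^1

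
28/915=28/915 = 0.03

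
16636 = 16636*1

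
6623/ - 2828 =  - 3 + 1861/2828= - 2.34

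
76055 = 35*2173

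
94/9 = 10+4/9=10.44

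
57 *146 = 8322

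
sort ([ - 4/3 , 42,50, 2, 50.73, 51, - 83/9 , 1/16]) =[ - 83/9, - 4/3, 1/16 , 2, 42,50,50.73,  51] 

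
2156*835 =1800260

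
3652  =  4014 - 362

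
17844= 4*4461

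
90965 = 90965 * 1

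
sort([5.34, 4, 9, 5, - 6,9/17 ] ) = [ - 6, 9/17,4, 5, 5.34,9 ]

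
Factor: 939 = 3^1*313^1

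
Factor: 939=3^1*313^1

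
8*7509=60072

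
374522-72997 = 301525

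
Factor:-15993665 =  - 5^1*3198733^1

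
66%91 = 66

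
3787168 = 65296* 58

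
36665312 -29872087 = 6793225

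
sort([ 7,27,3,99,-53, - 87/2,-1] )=[- 53,-87/2,  -  1,3,7,27,99]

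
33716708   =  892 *37799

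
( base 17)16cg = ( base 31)74g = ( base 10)6867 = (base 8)15323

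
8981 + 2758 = 11739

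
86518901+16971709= 103490610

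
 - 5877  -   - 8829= 2952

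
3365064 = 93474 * 36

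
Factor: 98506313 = 17^1*31^1*41^1*47^1* 97^1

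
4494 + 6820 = 11314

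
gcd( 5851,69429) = 1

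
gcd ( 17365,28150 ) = 5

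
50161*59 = 2959499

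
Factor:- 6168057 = - 3^1* 7^1*293717^1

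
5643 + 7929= 13572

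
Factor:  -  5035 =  - 5^1*19^1*53^1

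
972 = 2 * 486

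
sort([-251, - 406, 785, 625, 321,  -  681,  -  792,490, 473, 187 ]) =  [  -  792, - 681, - 406, - 251, 187, 321,473, 490, 625, 785 ]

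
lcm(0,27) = 0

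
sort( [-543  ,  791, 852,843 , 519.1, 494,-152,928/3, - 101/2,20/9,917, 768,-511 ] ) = [ - 543,-511,-152, - 101/2, 20/9 , 928/3 , 494 , 519.1,768,791,843, 852,917 ]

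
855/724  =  855/724 = 1.18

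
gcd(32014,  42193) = 1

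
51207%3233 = 2712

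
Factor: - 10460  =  -2^2*5^1*523^1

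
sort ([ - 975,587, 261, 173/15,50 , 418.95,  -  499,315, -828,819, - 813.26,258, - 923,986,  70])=[ - 975, - 923, - 828,  -  813.26, - 499,173/15, 50,70  ,  258, 261,  315, 418.95,587,819,986]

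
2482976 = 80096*31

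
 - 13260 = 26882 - 40142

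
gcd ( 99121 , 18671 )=1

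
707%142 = 139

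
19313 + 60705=80018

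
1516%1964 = 1516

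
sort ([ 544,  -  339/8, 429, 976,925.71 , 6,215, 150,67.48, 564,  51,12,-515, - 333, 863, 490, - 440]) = [ - 515, - 440,  -  333,-339/8,6,12,51,67.48, 150 , 215,429,490,544, 564,863 , 925.71,976 ] 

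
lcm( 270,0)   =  0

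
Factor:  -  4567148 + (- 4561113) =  - 461^1*19801^1= - 9128261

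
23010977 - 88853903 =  - 65842926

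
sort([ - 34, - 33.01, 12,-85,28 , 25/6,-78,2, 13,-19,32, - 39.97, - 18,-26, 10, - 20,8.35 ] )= [ -85,-78,-39.97, - 34,-33.01, - 26, - 20, - 19,-18, 2, 25/6, 8.35, 10,12 , 13,  28,  32]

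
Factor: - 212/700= - 5^ (  -  2 )*7^( - 1 )*53^1 = -  53/175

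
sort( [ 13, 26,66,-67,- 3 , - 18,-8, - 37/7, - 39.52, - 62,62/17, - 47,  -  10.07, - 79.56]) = [  -  79.56, - 67,  -  62,-47, - 39.52, - 18, - 10.07, - 8,-37/7,-3,62/17,13,26,66]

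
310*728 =225680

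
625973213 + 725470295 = 1351443508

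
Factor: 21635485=5^1*4327097^1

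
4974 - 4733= 241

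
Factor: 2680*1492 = 3998560 = 2^5*5^1 * 67^1*373^1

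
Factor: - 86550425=-5^2*13^1 * 79^1*3371^1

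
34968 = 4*8742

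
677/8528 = 677/8528 = 0.08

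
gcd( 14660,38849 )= 733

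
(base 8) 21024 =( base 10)8724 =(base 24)F3C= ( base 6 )104220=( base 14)3272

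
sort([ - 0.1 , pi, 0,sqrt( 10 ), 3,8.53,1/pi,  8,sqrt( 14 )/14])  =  [ - 0.1, 0,sqrt( 14 ) /14, 1/pi,  3, pi,  sqrt( 10), 8, 8.53]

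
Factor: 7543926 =2^1*3^2*13^1*103^1*313^1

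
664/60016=83/7502 = 0.01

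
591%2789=591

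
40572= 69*588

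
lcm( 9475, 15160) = 75800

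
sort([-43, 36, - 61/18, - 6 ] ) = [ -43, - 6, - 61/18 , 36 ] 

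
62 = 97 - 35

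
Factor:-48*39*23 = -43056 = - 2^4*3^2 * 13^1*23^1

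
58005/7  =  58005/7 = 8286.43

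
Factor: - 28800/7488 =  - 2^1*5^2 * 13^( - 1 ) = -  50/13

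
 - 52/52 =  - 1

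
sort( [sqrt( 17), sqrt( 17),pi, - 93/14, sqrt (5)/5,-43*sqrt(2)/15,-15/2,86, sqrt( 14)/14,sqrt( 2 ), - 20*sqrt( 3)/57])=[-15/2, - 93/14,-43*sqrt( 2)/15, - 20*sqrt(3)/57, sqrt(14)/14,sqrt( 5) /5, sqrt(2), pi , sqrt(17), sqrt( 17 ) , 86] 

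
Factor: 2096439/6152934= 698813/2050978 = 2^( - 1)*29^1*587^(  -  1)*1747^( - 1 )*24097^1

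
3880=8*485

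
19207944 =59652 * 322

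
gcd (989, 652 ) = 1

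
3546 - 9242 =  - 5696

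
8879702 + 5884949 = 14764651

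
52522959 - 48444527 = 4078432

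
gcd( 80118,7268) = 2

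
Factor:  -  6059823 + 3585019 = - 2474804 = - 2^2*347^1*1783^1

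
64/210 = 32/105 = 0.30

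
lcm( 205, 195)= 7995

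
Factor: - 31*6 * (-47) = 2^1*3^1 * 31^1*47^1 = 8742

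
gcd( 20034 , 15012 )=54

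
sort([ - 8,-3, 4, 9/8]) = [ - 8, - 3,9/8,4] 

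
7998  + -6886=1112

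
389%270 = 119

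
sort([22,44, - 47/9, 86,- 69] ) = [-69, - 47/9,22,44, 86]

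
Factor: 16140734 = 2^1*241^1*33487^1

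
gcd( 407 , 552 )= 1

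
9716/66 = 4858/33 = 147.21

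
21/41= 21/41 = 0.51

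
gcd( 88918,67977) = 1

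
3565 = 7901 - 4336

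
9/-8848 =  - 9/8848 = - 0.00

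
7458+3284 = 10742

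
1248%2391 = 1248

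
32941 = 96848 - 63907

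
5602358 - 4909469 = 692889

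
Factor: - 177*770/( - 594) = 3^( - 2 )*5^1*7^1* 59^1 =2065/9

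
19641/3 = 6547   =  6547.00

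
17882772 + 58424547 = 76307319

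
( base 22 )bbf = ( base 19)f8e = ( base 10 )5581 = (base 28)739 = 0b1010111001101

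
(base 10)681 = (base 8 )1251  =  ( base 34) k1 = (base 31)LU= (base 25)126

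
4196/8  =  1049/2=524.50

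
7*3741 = 26187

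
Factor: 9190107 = 3^2*1021123^1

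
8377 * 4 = 33508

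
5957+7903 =13860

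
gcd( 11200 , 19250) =350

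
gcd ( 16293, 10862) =5431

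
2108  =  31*68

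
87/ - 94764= - 1 + 31559/31588 = - 0.00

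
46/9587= 46/9587 = 0.00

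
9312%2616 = 1464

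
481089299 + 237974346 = 719063645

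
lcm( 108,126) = 756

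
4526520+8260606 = 12787126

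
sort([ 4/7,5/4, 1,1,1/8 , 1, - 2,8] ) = [-2 , 1/8 , 4/7, 1,1,1 , 5/4,8 ] 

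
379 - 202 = 177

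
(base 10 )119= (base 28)47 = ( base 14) 87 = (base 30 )3T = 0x77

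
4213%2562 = 1651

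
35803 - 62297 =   -  26494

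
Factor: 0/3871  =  0^1 = 0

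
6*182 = 1092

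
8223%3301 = 1621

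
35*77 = 2695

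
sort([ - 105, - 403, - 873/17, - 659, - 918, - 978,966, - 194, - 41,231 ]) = [ - 978,-918, - 659,-403, - 194,-105, - 873/17, - 41,231,966 ]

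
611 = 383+228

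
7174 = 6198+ 976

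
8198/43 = 8198/43 = 190.65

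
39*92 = 3588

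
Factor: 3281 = 17^1*193^1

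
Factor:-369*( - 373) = 137637 = 3^2*41^1*373^1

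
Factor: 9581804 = 2^2 * 67^1 *35753^1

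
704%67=34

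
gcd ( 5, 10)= 5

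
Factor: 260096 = 2^11*127^1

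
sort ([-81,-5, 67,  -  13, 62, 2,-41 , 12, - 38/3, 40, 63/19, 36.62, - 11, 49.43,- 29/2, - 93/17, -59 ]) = [ - 81, - 59, - 41, - 29/2,-13,  -  38/3,-11 ,-93/17,-5, 2, 63/19, 12, 36.62,  40,  49.43, 62, 67]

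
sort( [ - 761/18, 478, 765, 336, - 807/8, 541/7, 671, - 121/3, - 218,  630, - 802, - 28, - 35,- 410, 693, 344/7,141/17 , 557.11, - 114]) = [ - 802,-410, - 218, - 114, - 807/8, - 761/18,-121/3,- 35, - 28 , 141/17, 344/7, 541/7, 336 , 478, 557.11, 630, 671 , 693,  765] 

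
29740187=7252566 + 22487621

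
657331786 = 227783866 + 429547920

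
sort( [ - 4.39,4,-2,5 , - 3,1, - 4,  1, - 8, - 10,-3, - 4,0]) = [ - 10,- 8, - 4.39, - 4, - 4, - 3, - 3 , - 2,0,1,1, 4, 5]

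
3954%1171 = 441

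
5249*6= 31494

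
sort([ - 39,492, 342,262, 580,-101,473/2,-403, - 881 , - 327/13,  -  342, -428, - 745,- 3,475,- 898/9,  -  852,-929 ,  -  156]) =[ - 929,-881, - 852, - 745,-428,-403,-342,-156,-101, - 898/9, -39,-327/13, - 3, 473/2,262,342, 475, 492,580 ]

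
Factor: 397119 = 3^1*19^1*6967^1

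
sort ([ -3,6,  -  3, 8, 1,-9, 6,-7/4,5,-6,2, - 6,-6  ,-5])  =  [ - 9, - 6,- 6, - 6,- 5, - 3 , - 3,  -  7/4,  1,2, 5, 6, 6, 8 ] 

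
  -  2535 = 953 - 3488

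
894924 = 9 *99436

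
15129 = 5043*3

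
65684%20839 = 3167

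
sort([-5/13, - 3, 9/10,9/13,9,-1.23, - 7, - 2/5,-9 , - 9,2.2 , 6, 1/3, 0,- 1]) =[ - 9,-9,-7, - 3 , - 1.23 ,-1,  -  2/5, - 5/13, 0,  1/3 , 9/13, 9/10,2.2 , 6,9 ]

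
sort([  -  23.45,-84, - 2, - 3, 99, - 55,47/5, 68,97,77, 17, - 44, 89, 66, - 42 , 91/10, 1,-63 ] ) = [ - 84,-63, - 55,- 44, - 42,  -  23.45, - 3, - 2 , 1,91/10,47/5,  17, 66, 68, 77, 89, 97, 99]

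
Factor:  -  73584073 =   -  73^1*1008001^1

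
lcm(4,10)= 20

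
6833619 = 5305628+1527991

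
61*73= 4453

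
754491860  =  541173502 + 213318358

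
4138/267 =15  +  133/267= 15.50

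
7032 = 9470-2438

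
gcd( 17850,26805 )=15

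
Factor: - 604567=-163^1 *3709^1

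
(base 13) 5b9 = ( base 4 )33211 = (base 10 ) 997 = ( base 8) 1745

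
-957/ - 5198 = 957/5198 = 0.18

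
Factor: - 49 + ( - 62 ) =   -  3^1*37^1 = - 111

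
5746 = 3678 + 2068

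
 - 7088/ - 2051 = 7088/2051 = 3.46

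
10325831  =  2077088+8248743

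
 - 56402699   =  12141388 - 68544087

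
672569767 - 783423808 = - 110854041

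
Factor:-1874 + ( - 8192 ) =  - 2^1*7^1*719^1 =- 10066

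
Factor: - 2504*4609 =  - 2^3*11^1*313^1*419^1 = -  11540936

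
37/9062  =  37/9062 = 0.00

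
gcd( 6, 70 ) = 2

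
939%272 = 123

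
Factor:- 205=  -  5^1 * 41^1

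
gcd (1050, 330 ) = 30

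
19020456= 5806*3276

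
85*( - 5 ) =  - 425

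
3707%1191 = 134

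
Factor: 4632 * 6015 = 27861480 = 2^3*3^2*5^1 * 193^1*401^1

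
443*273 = 120939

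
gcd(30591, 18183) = 33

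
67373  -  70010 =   -  2637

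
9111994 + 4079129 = 13191123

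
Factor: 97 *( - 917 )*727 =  - 64665923 = -  7^1*97^1* 131^1* 727^1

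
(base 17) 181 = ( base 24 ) HI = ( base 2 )110101010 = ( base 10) 426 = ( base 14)226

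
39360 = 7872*5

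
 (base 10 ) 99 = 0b1100011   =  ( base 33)30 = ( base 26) 3l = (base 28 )3F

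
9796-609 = 9187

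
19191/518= 19191/518= 37.05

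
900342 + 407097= 1307439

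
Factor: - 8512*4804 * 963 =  - 2^8*3^2*7^1*19^1*107^1*1201^1 = - 39378657024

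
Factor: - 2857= - 2857^1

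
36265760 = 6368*5695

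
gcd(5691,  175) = 7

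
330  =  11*30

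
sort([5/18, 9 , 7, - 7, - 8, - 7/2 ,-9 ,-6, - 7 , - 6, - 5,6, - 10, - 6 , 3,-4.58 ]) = [ - 10,-9, - 8,- 7,-7,  -  6 ,-6 , - 6,  -  5,-4.58, - 7/2,5/18,3,6, 7, 9]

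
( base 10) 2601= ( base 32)2h9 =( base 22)585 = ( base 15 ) b86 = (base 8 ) 5051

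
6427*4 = 25708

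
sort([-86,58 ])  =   [-86,  58]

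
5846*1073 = 6272758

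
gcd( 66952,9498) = 2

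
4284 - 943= 3341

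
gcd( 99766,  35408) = 2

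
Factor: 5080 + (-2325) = 2755  =  5^1*19^1* 29^1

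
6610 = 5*1322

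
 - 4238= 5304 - 9542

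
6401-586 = 5815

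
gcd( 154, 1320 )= 22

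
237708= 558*426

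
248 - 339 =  - 91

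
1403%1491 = 1403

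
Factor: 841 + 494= 3^1 * 5^1*89^1 =1335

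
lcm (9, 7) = 63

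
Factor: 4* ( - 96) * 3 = - 2^7*3^2  =  - 1152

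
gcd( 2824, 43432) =8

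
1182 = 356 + 826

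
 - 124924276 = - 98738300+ - 26185976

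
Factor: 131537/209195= 437/695 = 5^( - 1)*19^1* 23^1*139^(-1) 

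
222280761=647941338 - 425660577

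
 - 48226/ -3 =48226/3 = 16075.33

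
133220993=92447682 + 40773311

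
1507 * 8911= 13428877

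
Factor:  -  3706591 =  - 7^1*529513^1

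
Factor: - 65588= - 2^2*19^1  *  863^1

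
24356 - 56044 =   -  31688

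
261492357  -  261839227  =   - 346870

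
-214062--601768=387706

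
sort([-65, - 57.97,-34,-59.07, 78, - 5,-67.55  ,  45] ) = [  -  67.55,-65, - 59.07,-57.97, - 34,-5 , 45,78 ] 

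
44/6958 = 22/3479=   0.01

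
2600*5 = 13000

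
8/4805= 8/4805=0.00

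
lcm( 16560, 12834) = 513360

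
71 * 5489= 389719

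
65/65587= 65/65587  =  0.00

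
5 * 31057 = 155285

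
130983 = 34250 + 96733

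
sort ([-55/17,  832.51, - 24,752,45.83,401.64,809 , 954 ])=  [-24 , - 55/17, 45.83, 401.64, 752,809,832.51,954 ] 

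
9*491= 4419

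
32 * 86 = 2752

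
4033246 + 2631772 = 6665018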